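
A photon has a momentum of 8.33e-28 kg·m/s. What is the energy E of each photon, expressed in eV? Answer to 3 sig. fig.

1.56 eV

The photon relation is E = pc, giving E = 2.497e-19 J.
Converting to eV: E = 1.559 eV ≈ 1.56 eV.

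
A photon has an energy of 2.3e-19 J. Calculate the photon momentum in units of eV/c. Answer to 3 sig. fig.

Use c = 2.99792458e8 m/s, 1 eV = 1.602176634e-19 J.
The photon relation is p = E/c, giving p = 7.672e-28 kg·m/s.
Converting to eV/c: p = 1.436 eV/c ≈ 1.44 eV/c.

1.44 eV/c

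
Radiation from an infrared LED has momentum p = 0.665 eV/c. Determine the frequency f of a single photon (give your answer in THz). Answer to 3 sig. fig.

161 THz

(h = 6.62607015e-34 J·s, c = 2.99792458e8 m/s, 1 eV = 1.602176634e-19 J.)
Convert to SI: p = 0.665 eV/c = 3.5540e-28 kg·m/s.
For a photon f = pc/h, so f = 1.608e14 Hz.
Converting to THz: f = 160.8 THz ≈ 161 THz.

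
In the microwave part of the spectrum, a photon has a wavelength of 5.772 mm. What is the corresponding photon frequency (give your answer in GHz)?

Use c = 2.99792458e8 m/s.
In SI units: λ = 5.772 mm = 0.005772 m.
Since f = c/λ for a photon, f = 5.194e10 Hz.
Converting to GHz: f = 51.94 GHz ≈ 51.9 GHz.

51.9 GHz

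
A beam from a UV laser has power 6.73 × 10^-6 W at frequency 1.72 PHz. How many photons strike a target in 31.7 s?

Total energy: E_total = P·t = 6.73 × 10^-6 × 31.7 = 2.133 × 10^-4 J.
Per-photon energy: E = 1.140 × 10^-18 J.
N = E_total / E_photon = 1.87 × 10^14.

1.87 × 10^14 photons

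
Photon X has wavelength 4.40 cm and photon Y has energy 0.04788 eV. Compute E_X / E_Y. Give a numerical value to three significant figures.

5.89e-4

E_X = 4.515e-24 J (from wavelength = 4.40 cm, via E = hc/λ).
E_Y = 7.671e-21 J (from energy = 0.04788 eV, via E given directly).
Ratio = 4.515e-24 / 7.671e-21 = 5.89e-4.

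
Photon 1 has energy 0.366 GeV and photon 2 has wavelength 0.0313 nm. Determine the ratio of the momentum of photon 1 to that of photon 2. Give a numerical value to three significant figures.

9240

p_1 = 1.956 × 10^-19 kg·m/s (from energy = 0.366 GeV, via p = E/c).
p_2 = 2.117 × 10^-23 kg·m/s (from wavelength = 0.0313 nm, via p = h/λ).
Ratio = 1.956 × 10^-19 / 2.117 × 10^-23 = 9240.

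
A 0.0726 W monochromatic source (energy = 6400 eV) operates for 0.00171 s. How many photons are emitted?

1.21e11 photons

Total energy: E_total = P·t = 0.0726 × 0.00171 = 1.241e-4 J.
Per-photon energy: E = 1.025e-15 J.
N = E_total / E_photon = 1.21e11.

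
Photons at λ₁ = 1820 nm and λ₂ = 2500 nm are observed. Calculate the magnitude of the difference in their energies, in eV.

Using E = hc/λ: E₁ = 1.091e-19 J, E₂ = 7.946e-20 J.
|ΔE| = |1.091e-19 − 7.946e-20| = 2.97e-20 J = 0.185 eV.

0.185 eV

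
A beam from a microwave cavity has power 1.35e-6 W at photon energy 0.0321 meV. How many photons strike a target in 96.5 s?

Total energy: E_total = P·t = 1.35e-6 × 96.5 = 1.303e-4 J.
Per-photon energy: E = 5.143e-24 J.
N = E_total / E_photon = 2.53e19.

2.53e19 photons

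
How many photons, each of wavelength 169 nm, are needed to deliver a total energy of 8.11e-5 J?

6.90e13 photons

Per-photon energy: E = 1.175e-18 J (from wavelength = 169 nm).
N = E_total / E_photon = 8.11e-5 J / 1.175e-18 J = 6.90e13.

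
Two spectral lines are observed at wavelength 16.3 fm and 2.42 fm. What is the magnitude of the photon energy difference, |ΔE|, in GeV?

Using E = hc/λ: E₁ = 1.219e-11 J, E₂ = 8.208e-11 J.
|ΔE| = |1.219e-11 − 8.208e-11| = 6.99e-11 J = 0.436 GeV.

0.436 GeV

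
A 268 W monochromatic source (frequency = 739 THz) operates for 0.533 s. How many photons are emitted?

2.92 × 10^20 photons

Total energy: E_total = P·t = 268 × 0.533 = 142.8 J.
Per-photon energy: E = 4.897 × 10^-19 J.
N = E_total / E_photon = 2.92 × 10^20.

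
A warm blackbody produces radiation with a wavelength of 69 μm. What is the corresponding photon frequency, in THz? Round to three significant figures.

Convert to SI: λ = 69 μm = 6.9 × 10^-5 m.
Since f = c/λ for a photon, f = 4.345 × 10^12 Hz.
Converting to THz: f = 4.345 THz ≈ 4.34 THz.

4.34 THz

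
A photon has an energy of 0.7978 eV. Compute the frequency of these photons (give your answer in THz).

193 THz

First convert: E = 0.7978 eV = 1.2782e-19 J.
Since f = E/h for a photon, f = 1.929e14 Hz.
Converting to THz: f = 192.9 THz ≈ 193 THz.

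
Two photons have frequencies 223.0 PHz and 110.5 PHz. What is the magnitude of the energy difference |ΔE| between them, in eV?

465 eV

Using E = hf: E₁ = 1.4776e-16 J, E₂ = 7.3218e-17 J.
|ΔE| = |1.4776e-16 − 7.3218e-17| = 7.45e-17 J = 465 eV.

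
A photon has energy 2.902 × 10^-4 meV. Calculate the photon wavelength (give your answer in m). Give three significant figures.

Convert to SI: E = 2.902 × 10^-4 meV = 4.6495 × 10^-26 J.
Since λ = hc/E for a photon, λ = 4.272 m.
So λ ≈ 4.27 m.

4.27 m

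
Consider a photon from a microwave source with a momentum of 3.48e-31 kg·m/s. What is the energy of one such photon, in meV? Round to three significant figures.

(c = 2.99792458e8 m/s, 1 eV = 1.602176634e-19 J.)
The photon relation is E = pc, giving E = 1.043e-22 J.
Converting to meV: E = 0.6512 meV ≈ 0.651 meV.

0.651 meV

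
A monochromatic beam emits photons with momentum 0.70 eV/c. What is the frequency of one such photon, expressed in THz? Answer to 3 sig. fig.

169 THz

In SI units: p = 0.70 eV/c = 3.7410e-28 kg·m/s.
For a photon f = pc/h, so f = 1.693e14 Hz.
Converting to THz: f = 169.3 THz ≈ 169 THz.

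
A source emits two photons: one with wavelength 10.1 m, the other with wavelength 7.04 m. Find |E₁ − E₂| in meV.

Using E = hc/λ: E₁ = 1.967 × 10^-26 J, E₂ = 2.822 × 10^-26 J.
|ΔE| = |1.967 × 10^-26 − 2.822 × 10^-26| = 8.55 × 10^-27 J = 5.34 × 10^-5 meV.

5.34 × 10^-5 meV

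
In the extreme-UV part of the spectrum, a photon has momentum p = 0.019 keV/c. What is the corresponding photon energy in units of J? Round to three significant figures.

Take c = 2.99792458e8 m/s, 1 eV = 1.602176634e-19 J.
Convert to SI: p = 0.019 keV/c = 1.0154e-26 kg·m/s.
Since E = pc for a photon, E = 3.044e-18 J.
So E ≈ 3.04e-18 J.

3.04e-18 J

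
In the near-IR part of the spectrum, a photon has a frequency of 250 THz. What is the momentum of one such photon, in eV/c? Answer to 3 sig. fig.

1.03 eV/c

Convert to SI: f = 250 THz = 2.5 × 10^14 Hz.
Apply p = hf/c: p = 5.526 × 10^-28 kg·m/s.
Converting to eV/c: p = 1.034 eV/c ≈ 1.03 eV/c.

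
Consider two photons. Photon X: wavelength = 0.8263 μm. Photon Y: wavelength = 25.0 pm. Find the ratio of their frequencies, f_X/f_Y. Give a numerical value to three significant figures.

3.03 × 10^-5

f_X = 3.628 × 10^14 Hz (from wavelength = 0.8263 μm, via f = c/λ).
f_Y = 1.199 × 10^19 Hz (from wavelength = 25.0 pm, via f = c/λ).
Ratio = 3.628 × 10^14 / 1.199 × 10^19 = 3.03 × 10^-5.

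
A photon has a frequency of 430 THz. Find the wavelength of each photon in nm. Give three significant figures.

(c = 2.99792458e8 m/s.)
First convert: f = 430 THz = 4.3e14 Hz.
Since λ = c/f for a photon, λ = 6.972e-7 m.
Converting to nm: λ = 697.2 nm ≈ 697 nm.

697 nm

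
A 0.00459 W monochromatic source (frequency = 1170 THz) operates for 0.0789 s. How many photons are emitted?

Total energy: E_total = P·t = 0.00459 × 0.0789 = 3.622 × 10^-4 J.
Per-photon energy: E = 7.753 × 10^-19 J.
N = E_total / E_photon = 4.67 × 10^14.

4.67 × 10^14 photons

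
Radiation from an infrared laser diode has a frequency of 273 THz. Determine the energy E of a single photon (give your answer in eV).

1.13 eV

Use h = 6.62607015e-34 J·s, 1 eV = 1.602176634e-19 J.
Convert to SI: f = 273 THz = 2.73e14 Hz.
The photon relation is E = hf, giving E = 1.809e-19 J.
Converting to eV: E = 1.129 eV ≈ 1.13 eV.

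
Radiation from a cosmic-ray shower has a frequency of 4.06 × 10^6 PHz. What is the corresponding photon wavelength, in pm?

First convert: f = 4.06 × 10^6 PHz = 4.06 × 10^21 Hz.
The photon relation is λ = c/f, giving λ = 7.384 × 10^-14 m.
Converting to pm: λ = 0.07384 pm ≈ 0.0738 pm.

0.0738 pm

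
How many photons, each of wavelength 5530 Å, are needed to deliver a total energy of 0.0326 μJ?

9.08 × 10^10 photons

Per-photon energy: E = 3.592 × 10^-19 J (from wavelength = 5530 Å).
N = E_total / E_photon = 3.26 × 10^-8 J / 3.592 × 10^-19 J = 9.08 × 10^10.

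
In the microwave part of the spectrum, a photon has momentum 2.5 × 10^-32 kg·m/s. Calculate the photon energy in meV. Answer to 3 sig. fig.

Use c = 2.99792458 × 10^8 m/s, 1 eV = 1.602176634 × 10^-19 J.
Since E = pc for a photon, E = 7.495 × 10^-24 J.
Converting to meV: E = 0.04678 meV ≈ 0.0468 meV.

0.0468 meV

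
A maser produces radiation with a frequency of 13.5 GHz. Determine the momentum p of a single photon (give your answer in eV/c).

5.58 × 10^-5 eV/c

Use h = 6.62607015 × 10^-34 J·s, c = 2.99792458 × 10^8 m/s, 1 eV = 1.602176634 × 10^-19 J.
In SI units: f = 13.5 GHz = 1.35 × 10^10 Hz.
The photon relation is p = hf/c, giving p = 2.984 × 10^-32 kg·m/s.
Converting to eV/c: p = 5.583 × 10^-5 eV/c ≈ 5.58 × 10^-5 eV/c.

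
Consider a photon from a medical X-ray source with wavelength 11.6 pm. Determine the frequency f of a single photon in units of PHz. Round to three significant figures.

2.58 × 10^4 PHz

First convert: λ = 11.6 pm = 1.16 × 10^-11 m.
The photon relation is f = c/λ, giving f = 2.584 × 10^19 Hz.
Converting to PHz: f = 25840 PHz ≈ 2.58 × 10^4 PHz.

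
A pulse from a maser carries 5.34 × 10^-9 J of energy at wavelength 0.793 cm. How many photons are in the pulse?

2.13 × 10^14 photons

Per-photon energy: E = 2.505 × 10^-23 J (from wavelength = 0.793 cm).
N = E_total / E_photon = 5.34 × 10^-9 J / 2.505 × 10^-23 J = 2.13 × 10^14.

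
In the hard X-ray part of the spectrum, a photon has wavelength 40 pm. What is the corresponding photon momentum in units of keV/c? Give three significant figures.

Take h = 6.62607015 × 10^-34 J·s, c = 2.99792458 × 10^8 m/s, 1 eV = 1.602176634 × 10^-19 J.
First convert: λ = 40 pm = 4.0 × 10^-11 m.
The photon relation is p = h/λ, giving p = 1.657 × 10^-23 kg·m/s.
Converting to keV/c: p = 31.00 keV/c ≈ 31.0 keV/c.

31.0 keV/c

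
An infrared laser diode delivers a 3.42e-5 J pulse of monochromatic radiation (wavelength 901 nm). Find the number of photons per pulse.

Per-photon energy: E = 2.205e-19 J (from wavelength = 901 nm).
N = E_total / E_photon = 3.42e-5 J / 2.205e-19 J = 1.55e14.

1.55e14 photons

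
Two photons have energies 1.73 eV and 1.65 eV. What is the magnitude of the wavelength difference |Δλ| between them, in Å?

347 Å

Using λ = hc/E: λ₁ = 7.167e-7 m, λ₂ = 7.514e-7 m.
|Δλ| = |7.167e-7 − 7.514e-7| = 3.47e-8 m = 347 Å.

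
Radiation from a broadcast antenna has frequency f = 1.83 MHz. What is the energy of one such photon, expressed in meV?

(h = 6.62607015 × 10^-34 J·s, 1 eV = 1.602176634 × 10^-19 J.)
In SI units: f = 1.83 MHz = 1.83 × 10^6 Hz.
The photon relation is E = hf, giving E = 1.213 × 10^-27 J.
Converting to meV: E = 7.568 × 10^-6 meV ≈ 7.57 × 10^-6 meV.

7.57 × 10^-6 meV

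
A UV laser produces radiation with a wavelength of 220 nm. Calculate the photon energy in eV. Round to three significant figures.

Take h = 6.62607015·10^-34 J·s, c = 2.99792458·10^8 m/s, 1 eV = 1.602176634·10^-19 J.
Convert to SI: λ = 220 nm = 2.2·10^-7 m.
For a photon E = hc/λ, so E = 9.029·10^-19 J.
Converting to eV: E = 5.636 eV ≈ 5.64 eV.

5.64 eV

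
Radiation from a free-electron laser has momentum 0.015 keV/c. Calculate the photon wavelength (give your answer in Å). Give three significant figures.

In SI units: p = 0.015 keV/c = 8.0164·10^-27 kg·m/s.
Since λ = h/p for a photon, λ = 8.266·10^-8 m.
Converting to Å: λ = 826.6 Å ≈ 827 Å.

827 Å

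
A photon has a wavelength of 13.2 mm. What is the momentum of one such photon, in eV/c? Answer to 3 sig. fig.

9.39e-5 eV/c

In SI units: λ = 13.2 mm = 0.0132 m.
The photon relation is p = h/λ, giving p = 5.020e-32 kg·m/s.
Converting to eV/c: p = 9.393e-5 eV/c ≈ 9.39e-5 eV/c.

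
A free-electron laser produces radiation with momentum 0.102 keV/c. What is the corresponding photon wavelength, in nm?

12.2 nm

Use h = 6.62607015e-34 J·s, c = 2.99792458e8 m/s, 1 eV = 1.602176634e-19 J.
First convert: p = 0.102 keV/c = 5.4512e-26 kg·m/s.
For a photon λ = h/p, so λ = 1.216e-8 m.
Converting to nm: λ = 12.16 nm ≈ 12.2 nm.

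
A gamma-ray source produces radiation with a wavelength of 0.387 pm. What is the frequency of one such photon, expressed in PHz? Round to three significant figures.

7.75e5 PHz

Use c = 2.99792458e8 m/s.
Convert to SI: λ = 0.387 pm = 3.87e-13 m.
Since f = c/λ for a photon, f = 7.747e20 Hz.
Converting to PHz: f = 774700 PHz ≈ 7.75e5 PHz.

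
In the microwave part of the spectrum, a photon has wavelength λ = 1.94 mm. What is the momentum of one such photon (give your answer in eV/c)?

6.39e-4 eV/c

Take h = 6.62607015e-34 J·s, c = 2.99792458e8 m/s, 1 eV = 1.602176634e-19 J.
In SI units: λ = 1.94 mm = 0.00194 m.
Since p = h/λ for a photon, p = 3.416e-31 kg·m/s.
Converting to eV/c: p = 6.391e-4 eV/c ≈ 6.39e-4 eV/c.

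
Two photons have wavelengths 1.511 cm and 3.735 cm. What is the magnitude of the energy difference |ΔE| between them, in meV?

Using E = hc/λ: E₁ = 1.3147 × 10^-23 J, E₂ = 5.3185 × 10^-24 J.
|ΔE| = |1.3147 × 10^-23 − 5.3185 × 10^-24| = 7.83 × 10^-24 J = 0.0489 meV.

0.0489 meV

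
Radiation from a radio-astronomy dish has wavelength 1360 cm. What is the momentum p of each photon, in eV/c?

9.12e-8 eV/c

In SI units: λ = 1360 cm = 13.6 m.
The photon relation is p = h/λ, giving p = 4.872e-35 kg·m/s.
Converting to eV/c: p = 9.116e-8 eV/c ≈ 9.12e-8 eV/c.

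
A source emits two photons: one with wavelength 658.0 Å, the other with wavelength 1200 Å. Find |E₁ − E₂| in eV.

Using E = hc/λ: E₁ = 3.0189 × 10^-18 J, E₂ = 1.6554 × 10^-18 J.
|ΔE| = |3.0189 × 10^-18 − 1.6554 × 10^-18| = 1.36 × 10^-18 J = 8.51 eV.

8.51 eV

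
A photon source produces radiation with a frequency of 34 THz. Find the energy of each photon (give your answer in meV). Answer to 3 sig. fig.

141 meV

(h = 6.62607015e-34 J·s, 1 eV = 1.602176634e-19 J.)
Convert to SI: f = 34 THz = 3.4e13 Hz.
For a photon E = hf, so E = 2.253e-20 J.
Converting to meV: E = 140.6 meV ≈ 141 meV.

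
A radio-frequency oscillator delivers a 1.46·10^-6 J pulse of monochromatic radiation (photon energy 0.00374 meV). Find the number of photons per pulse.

2.44·10^18 photons

Per-photon energy: E = 5.992·10^-25 J (from energy = 0.00374 meV).
N = E_total / E_photon = 1.46·10^-6 J / 5.992·10^-25 J = 2.44·10^18.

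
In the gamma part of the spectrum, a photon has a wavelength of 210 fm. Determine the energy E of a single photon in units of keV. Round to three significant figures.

5900 keV

Convert to SI: λ = 210 fm = 2.1·10^-13 m.
Since E = hc/λ for a photon, E = 9.459·10^-13 J.
Converting to keV: E = 5904 keV ≈ 5900 keV.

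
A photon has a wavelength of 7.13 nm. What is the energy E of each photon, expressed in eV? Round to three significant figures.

174 eV

Convert to SI: λ = 7.13 nm = 7.13·10^-9 m.
The photon relation is E = hc/λ, giving E = 2.786·10^-17 J.
Converting to eV: E = 173.9 eV ≈ 174 eV.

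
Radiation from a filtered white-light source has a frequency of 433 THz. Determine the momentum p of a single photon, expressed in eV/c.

Use h = 6.62607015 × 10^-34 J·s, c = 2.99792458 × 10^8 m/s, 1 eV = 1.602176634 × 10^-19 J.
Convert to SI: f = 433 THz = 4.33 × 10^14 Hz.
Since p = hf/c for a photon, p = 9.570 × 10^-28 kg·m/s.
Converting to eV/c: p = 1.791 eV/c ≈ 1.79 eV/c.

1.79 eV/c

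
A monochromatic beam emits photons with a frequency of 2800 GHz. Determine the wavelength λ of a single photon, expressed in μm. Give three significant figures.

First convert: f = 2800 GHz = 2.8·10^12 Hz.
Since λ = c/f for a photon, λ = 1.071·10^-4 m.
Converting to μm: λ = 107.1 μm ≈ 107 μm.

107 μm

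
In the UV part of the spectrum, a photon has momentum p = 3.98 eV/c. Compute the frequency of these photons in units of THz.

First convert: p = 3.98 eV/c = 2.1270e-27 kg·m/s.
Since f = pc/h for a photon, f = 9.624e14 Hz.
Converting to THz: f = 962.4 THz ≈ 962 THz.

962 THz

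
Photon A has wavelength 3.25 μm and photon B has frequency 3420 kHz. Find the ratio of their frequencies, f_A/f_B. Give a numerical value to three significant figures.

2.70e7

f_A = 9.224e13 Hz (from wavelength = 3.25 μm, via f = c/λ).
f_B = 3.420e6 Hz (from frequency = 3420 kHz, via f given directly).
Ratio = 9.224e13 / 3.420e6 = 2.70e7.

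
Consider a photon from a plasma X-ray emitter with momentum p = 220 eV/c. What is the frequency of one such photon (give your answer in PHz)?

53.2 PHz

Use h = 6.62607015e-34 J·s, c = 2.99792458e8 m/s, 1 eV = 1.602176634e-19 J.
First convert: p = 220 eV/c = 1.1757e-25 kg·m/s.
Since f = pc/h for a photon, f = 5.320e16 Hz.
Converting to PHz: f = 53.20 PHz ≈ 53.2 PHz.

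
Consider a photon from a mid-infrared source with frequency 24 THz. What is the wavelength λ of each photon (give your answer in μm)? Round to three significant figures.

In SI units: f = 24 THz = 2.4 × 10^13 Hz.
Since λ = c/f for a photon, λ = 1.249 × 10^-5 m.
Converting to μm: λ = 12.49 μm ≈ 12.5 μm.

12.5 μm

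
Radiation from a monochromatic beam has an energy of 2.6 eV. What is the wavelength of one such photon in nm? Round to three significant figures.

477 nm

Take h = 6.62607015e-34 J·s, c = 2.99792458e8 m/s, 1 eV = 1.602176634e-19 J.
First convert: E = 2.6 eV = 4.1657e-19 J.
The photon relation is λ = hc/E, giving λ = 4.769e-7 m.
Converting to nm: λ = 476.9 nm ≈ 477 nm.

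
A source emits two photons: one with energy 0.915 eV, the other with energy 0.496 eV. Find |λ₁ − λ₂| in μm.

Using λ = hc/E: λ₁ = 1.355 × 10^-6 m, λ₂ = 2.500 × 10^-6 m.
|Δλ| = |1.355 × 10^-6 − 2.500 × 10^-6| = 1.14 × 10^-6 m = 1.14 μm.

1.14 μm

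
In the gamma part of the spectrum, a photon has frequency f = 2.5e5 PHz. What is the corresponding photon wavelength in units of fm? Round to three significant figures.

Take c = 2.99792458e8 m/s.
First convert: f = 2.5e5 PHz = 2.5e20 Hz.
The photon relation is λ = c/f, giving λ = 1.199e-12 m.
Converting to fm: λ = 1199 fm ≈ 1200 fm.

1200 fm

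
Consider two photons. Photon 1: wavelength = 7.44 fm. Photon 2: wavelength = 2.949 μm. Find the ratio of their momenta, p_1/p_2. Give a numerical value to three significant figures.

p_1 = 8.906 × 10^-20 kg·m/s (from wavelength = 7.44 fm, via p = h/λ).
p_2 = 2.247 × 10^-28 kg·m/s (from wavelength = 2.949 μm, via p = h/λ).
Ratio = 8.906 × 10^-20 / 2.247 × 10^-28 = 3.96 × 10^8.

3.96 × 10^8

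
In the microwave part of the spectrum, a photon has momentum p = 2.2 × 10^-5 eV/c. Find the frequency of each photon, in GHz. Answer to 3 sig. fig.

(h = 6.62607015 × 10^-34 J·s, c = 2.99792458 × 10^8 m/s, 1 eV = 1.602176634 × 10^-19 J.)
In SI units: p = 2.2 × 10^-5 eV/c = 1.1757 × 10^-32 kg·m/s.
Since f = pc/h for a photon, f = 5.320 × 10^9 Hz.
Converting to GHz: f = 5.320 GHz ≈ 5.32 GHz.

5.32 GHz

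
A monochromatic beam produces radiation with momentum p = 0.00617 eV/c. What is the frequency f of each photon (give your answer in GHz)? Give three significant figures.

(h = 6.62607015 × 10^-34 J·s, c = 2.99792458 × 10^8 m/s, 1 eV = 1.602176634 × 10^-19 J.)
In SI units: p = 0.00617 eV/c = 3.2974 × 10^-30 kg·m/s.
For a photon f = pc/h, so f = 1.492 × 10^12 Hz.
Converting to GHz: f = 1492 GHz ≈ 1490 GHz.

1490 GHz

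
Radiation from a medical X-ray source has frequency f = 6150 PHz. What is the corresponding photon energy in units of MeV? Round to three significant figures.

0.0254 MeV

In SI units: f = 6150 PHz = 6.15 × 10^18 Hz.
Apply E = hf: E = 4.075 × 10^-15 J.
Converting to MeV: E = 0.02543 MeV ≈ 0.0254 MeV.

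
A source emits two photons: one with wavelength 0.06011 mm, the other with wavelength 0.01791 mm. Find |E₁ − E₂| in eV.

Using E = hc/λ: E₁ = 3.3047e-21 J, E₂ = 1.1091e-20 J.
|ΔE| = |3.3047e-21 − 1.1091e-20| = 7.79e-21 J = 0.0486 eV.

0.0486 eV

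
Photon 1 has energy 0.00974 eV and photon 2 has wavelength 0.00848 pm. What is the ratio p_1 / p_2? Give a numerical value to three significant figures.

p_1 = 5.205e-30 kg·m/s (from energy = 0.00974 eV, via p = E/c).
p_2 = 7.814e-20 kg·m/s (from wavelength = 0.00848 pm, via p = h/λ).
Ratio = 5.205e-30 / 7.814e-20 = 6.66e-11.

6.66e-11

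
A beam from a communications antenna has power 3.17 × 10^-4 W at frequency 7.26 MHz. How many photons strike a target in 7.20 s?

4.74 × 10^23 photons

Total energy: E_total = P·t = 3.17 × 10^-4 × 7.20 = 0.002282 J.
Per-photon energy: E = 4.811 × 10^-27 J.
N = E_total / E_photon = 4.74 × 10^23.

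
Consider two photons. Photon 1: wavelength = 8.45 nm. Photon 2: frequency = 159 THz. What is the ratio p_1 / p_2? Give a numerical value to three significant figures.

223

p_1 = 7.842·10^-26 kg·m/s (from wavelength = 8.45 nm, via p = h/λ).
p_2 = 3.514·10^-28 kg·m/s (from frequency = 159 THz, via p = hf/c).
Ratio = 7.842·10^-26 / 3.514·10^-28 = 223.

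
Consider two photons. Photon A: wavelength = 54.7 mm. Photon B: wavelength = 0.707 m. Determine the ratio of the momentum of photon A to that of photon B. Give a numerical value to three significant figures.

p_A = 1.211 × 10^-32 kg·m/s (from wavelength = 54.7 mm, via p = h/λ).
p_B = 9.372 × 10^-34 kg·m/s (from wavelength = 0.707 m, via p = h/λ).
Ratio = 1.211 × 10^-32 / 9.372 × 10^-34 = 12.9.

12.9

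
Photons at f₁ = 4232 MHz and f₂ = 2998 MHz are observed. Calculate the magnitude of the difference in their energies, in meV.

5.10e-3 meV

Using E = hf: E₁ = 2.8042e-24 J, E₂ = 1.9865e-24 J.
|ΔE| = |2.8042e-24 − 1.9865e-24| = 8.18e-25 J = 5.10e-3 meV.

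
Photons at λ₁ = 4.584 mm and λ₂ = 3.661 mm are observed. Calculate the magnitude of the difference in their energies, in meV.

0.0682 meV

Using E = hc/λ: E₁ = 4.3334 × 10^-23 J, E₂ = 5.4260 × 10^-23 J.
|ΔE| = |4.3334 × 10^-23 − 5.4260 × 10^-23| = 1.09 × 10^-23 J = 0.0682 meV.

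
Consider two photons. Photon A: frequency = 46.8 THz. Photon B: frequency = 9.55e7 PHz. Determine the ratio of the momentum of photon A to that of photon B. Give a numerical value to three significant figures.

p_A = 1.034e-28 kg·m/s (from frequency = 46.8 THz, via p = hf/c).
p_B = 2.111e-19 kg·m/s (from frequency = 9.55e7 PHz, via p = hf/c).
Ratio = 1.034e-28 / 2.111e-19 = 4.90e-10.

4.90e-10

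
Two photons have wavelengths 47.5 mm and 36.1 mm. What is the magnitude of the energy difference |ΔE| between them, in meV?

8.24e-3 meV

Using E = hc/λ: E₁ = 4.182e-24 J, E₂ = 5.503e-24 J.
|ΔE| = |4.182e-24 − 5.503e-24| = 1.32e-24 J = 8.24e-3 meV.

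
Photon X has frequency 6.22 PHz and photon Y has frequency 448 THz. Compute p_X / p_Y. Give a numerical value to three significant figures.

p_X = 1.375 × 10^-26 kg·m/s (from frequency = 6.22 PHz, via p = hf/c).
p_Y = 9.902 × 10^-28 kg·m/s (from frequency = 448 THz, via p = hf/c).
Ratio = 1.375 × 10^-26 / 9.902 × 10^-28 = 13.9.

13.9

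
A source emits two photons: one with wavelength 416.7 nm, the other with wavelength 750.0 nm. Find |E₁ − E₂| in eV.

1.32 eV

Using E = hc/λ: E₁ = 4.7671e-19 J, E₂ = 2.6486e-19 J.
|ΔE| = |4.7671e-19 − 2.6486e-19| = 2.12e-19 J = 1.32 eV.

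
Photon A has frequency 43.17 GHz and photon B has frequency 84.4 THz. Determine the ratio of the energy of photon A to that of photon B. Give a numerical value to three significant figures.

5.11e-4

E_A = 2.860e-23 J (from frequency = 43.17 GHz, via E = hf).
E_B = 5.592e-20 J (from frequency = 84.4 THz, via E = hf).
Ratio = 2.860e-23 / 5.592e-20 = 5.11e-4.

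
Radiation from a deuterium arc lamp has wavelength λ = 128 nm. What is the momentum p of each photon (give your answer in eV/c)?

(h = 6.62607015e-34 J·s, c = 2.99792458e8 m/s, 1 eV = 1.602176634e-19 J.)
Convert to SI: λ = 128 nm = 1.28e-7 m.
The photon relation is p = h/λ, giving p = 5.177e-27 kg·m/s.
Converting to eV/c: p = 9.686 eV/c ≈ 9.69 eV/c.

9.69 eV/c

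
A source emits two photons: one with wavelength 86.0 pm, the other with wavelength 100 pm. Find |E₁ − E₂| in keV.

Using E = hc/λ: E₁ = 2.310 × 10^-15 J, E₂ = 1.986 × 10^-15 J.
|ΔE| = |2.310 × 10^-15 − 1.986 × 10^-15| = 3.23 × 10^-16 J = 2.02 keV.

2.02 keV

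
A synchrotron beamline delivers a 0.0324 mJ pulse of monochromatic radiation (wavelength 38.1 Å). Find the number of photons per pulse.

Per-photon energy: E = 5.214 × 10^-17 J (from wavelength = 38.1 Å).
N = E_total / E_photon = 3.24 × 10^-5 J / 5.214 × 10^-17 J = 6.21 × 10^11.

6.21 × 10^11 photons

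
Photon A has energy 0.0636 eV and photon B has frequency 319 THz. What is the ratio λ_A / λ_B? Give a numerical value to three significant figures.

λ_A = 1.949e-5 m (from energy = 0.0636 eV, via λ = hc/E).
λ_B = 9.398e-7 m (from frequency = 319 THz, via λ = c/f).
Ratio = 1.949e-5 / 9.398e-7 = 20.7.

20.7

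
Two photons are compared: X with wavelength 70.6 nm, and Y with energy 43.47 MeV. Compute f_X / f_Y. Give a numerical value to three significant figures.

4.04 × 10^-7

f_X = 4.246 × 10^15 Hz (from wavelength = 70.6 nm, via f = c/λ).
f_Y = 1.051 × 10^22 Hz (from energy = 43.47 MeV, via f = E/h).
Ratio = 4.246 × 10^15 / 1.051 × 10^22 = 4.04 × 10^-7.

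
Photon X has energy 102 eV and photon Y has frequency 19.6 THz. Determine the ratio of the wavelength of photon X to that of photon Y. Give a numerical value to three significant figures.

7.95e-4

λ_X = 1.216e-8 m (from energy = 102 eV, via λ = hc/E).
λ_Y = 1.530e-5 m (from frequency = 19.6 THz, via λ = c/f).
Ratio = 1.216e-8 / 1.530e-5 = 7.95e-4.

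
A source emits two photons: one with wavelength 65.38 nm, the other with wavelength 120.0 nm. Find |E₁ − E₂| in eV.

8.63 eV

Using E = hc/λ: E₁ = 3.0383e-18 J, E₂ = 1.6554e-18 J.
|ΔE| = |3.0383e-18 − 1.6554e-18| = 1.38e-18 J = 8.63 eV.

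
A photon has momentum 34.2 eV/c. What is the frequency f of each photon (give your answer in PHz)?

8.27 PHz

(h = 6.62607015e-34 J·s, c = 2.99792458e8 m/s, 1 eV = 1.602176634e-19 J.)
First convert: p = 34.2 eV/c = 1.8277e-26 kg·m/s.
Apply f = pc/h: f = 8.270e15 Hz.
Converting to PHz: f = 8.270 PHz ≈ 8.27 PHz.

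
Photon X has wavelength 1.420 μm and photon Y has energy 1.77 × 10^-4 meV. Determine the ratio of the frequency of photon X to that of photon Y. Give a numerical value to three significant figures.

4.93 × 10^6

f_X = 2.111 × 10^14 Hz (from wavelength = 1.420 μm, via f = c/λ).
f_Y = 4.280 × 10^7 Hz (from energy = 1.77 × 10^-4 meV, via f = E/h).
Ratio = 2.111 × 10^14 / 4.280 × 10^7 = 4.93 × 10^6.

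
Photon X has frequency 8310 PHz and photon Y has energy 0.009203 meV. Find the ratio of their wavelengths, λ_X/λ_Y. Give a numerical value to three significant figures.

2.68 × 10^-10

λ_X = 3.608 × 10^-11 m (from frequency = 8310 PHz, via λ = c/f).
λ_Y = 0.1347 m (from energy = 0.009203 meV, via λ = hc/E).
Ratio = 3.608 × 10^-11 / 0.1347 = 2.68 × 10^-10.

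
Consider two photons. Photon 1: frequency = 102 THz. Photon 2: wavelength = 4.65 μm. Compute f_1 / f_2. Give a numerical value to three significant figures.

1.58

f_1 = 1.020·10^14 Hz (from frequency = 102 THz, via f given directly).
f_2 = 6.447·10^13 Hz (from wavelength = 4.65 μm, via f = c/λ).
Ratio = 1.020·10^14 / 6.447·10^13 = 1.58.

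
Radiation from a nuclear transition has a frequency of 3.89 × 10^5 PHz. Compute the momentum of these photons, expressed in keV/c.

Use h = 6.62607015 × 10^-34 J·s, c = 2.99792458 × 10^8 m/s, 1 eV = 1.602176634 × 10^-19 J.
Convert to SI: f = 3.89 × 10^5 PHz = 3.89 × 10^20 Hz.
Since p = hf/c for a photon, p = 8.598 × 10^-22 kg·m/s.
Converting to keV/c: p = 1609 keV/c ≈ 1610 keV/c.

1610 keV/c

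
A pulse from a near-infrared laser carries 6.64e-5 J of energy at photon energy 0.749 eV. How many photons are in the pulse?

5.53e14 photons

Per-photon energy: E = 1.200e-19 J (from energy = 0.749 eV).
N = E_total / E_photon = 6.64e-5 J / 1.200e-19 J = 5.53e14.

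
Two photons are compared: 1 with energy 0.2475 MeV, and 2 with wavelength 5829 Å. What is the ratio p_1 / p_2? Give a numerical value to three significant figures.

1.16 × 10^5

p_1 = 1.323 × 10^-22 kg·m/s (from energy = 0.2475 MeV, via p = E/c).
p_2 = 1.137 × 10^-27 kg·m/s (from wavelength = 5829 Å, via p = h/λ).
Ratio = 1.323 × 10^-22 / 1.137 × 10^-27 = 1.16 × 10^5.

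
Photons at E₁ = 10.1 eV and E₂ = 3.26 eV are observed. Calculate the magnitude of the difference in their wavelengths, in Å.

Using λ = hc/E: λ₁ = 1.228e-7 m, λ₂ = 3.803e-7 m.
|Δλ| = |1.228e-7 − 3.803e-7| = 2.58e-7 m = 2580 Å.

2580 Å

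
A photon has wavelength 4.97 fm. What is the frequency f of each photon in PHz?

Convert to SI: λ = 4.97 fm = 4.97e-15 m.
Apply f = c/λ: f = 6.032e22 Hz.
Converting to PHz: f = 6.032e7 PHz ≈ 6.03e7 PHz.

6.03e7 PHz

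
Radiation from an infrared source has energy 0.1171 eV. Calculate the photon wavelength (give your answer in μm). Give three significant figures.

10.6 μm

Take h = 6.62607015·10^-34 J·s, c = 2.99792458·10^8 m/s, 1 eV = 1.602176634·10^-19 J.
Convert to SI: E = 0.1171 eV = 1.8761·10^-20 J.
The photon relation is λ = hc/E, giving λ = 1.059·10^-5 m.
Converting to μm: λ = 10.59 μm ≈ 10.6 μm.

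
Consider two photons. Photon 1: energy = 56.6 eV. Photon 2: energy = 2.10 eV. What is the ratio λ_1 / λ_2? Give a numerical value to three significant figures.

λ_1 = 2.191 × 10^-8 m (from energy = 56.6 eV, via λ = hc/E).
λ_2 = 5.904 × 10^-7 m (from energy = 2.10 eV, via λ = hc/E).
Ratio = 2.191 × 10^-8 / 5.904 × 10^-7 = 0.0371.

0.0371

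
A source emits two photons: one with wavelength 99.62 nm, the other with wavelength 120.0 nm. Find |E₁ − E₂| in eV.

2.11 eV

Using E = hc/λ: E₁ = 1.9940e-18 J, E₂ = 1.6554e-18 J.
|ΔE| = |1.9940e-18 − 1.6554e-18| = 3.39e-19 J = 2.11 eV.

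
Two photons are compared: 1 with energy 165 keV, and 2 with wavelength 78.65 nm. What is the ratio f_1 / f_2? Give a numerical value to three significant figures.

f_1 = 3.990e19 Hz (from energy = 165 keV, via f = E/h).
f_2 = 3.812e15 Hz (from wavelength = 78.65 nm, via f = c/λ).
Ratio = 3.990e19 / 3.812e15 = 1.05e4.

1.05e4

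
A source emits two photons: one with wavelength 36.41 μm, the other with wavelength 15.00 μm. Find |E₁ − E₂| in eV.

Using E = hc/λ: E₁ = 5.4558e-21 J, E₂ = 1.3243e-20 J.
|ΔE| = |5.4558e-21 − 1.3243e-20| = 7.79e-21 J = 0.0486 eV.

0.0486 eV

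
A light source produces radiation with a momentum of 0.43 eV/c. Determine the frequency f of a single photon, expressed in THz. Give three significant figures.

104 THz

Convert to SI: p = 0.43 eV/c = 2.2980e-28 kg·m/s.
The photon relation is f = pc/h, giving f = 1.040e14 Hz.
Converting to THz: f = 104.0 THz ≈ 104 THz.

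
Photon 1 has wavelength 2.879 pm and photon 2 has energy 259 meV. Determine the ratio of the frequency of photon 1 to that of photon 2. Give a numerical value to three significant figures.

1.66e6

f_1 = 1.041e20 Hz (from wavelength = 2.879 pm, via f = c/λ).
f_2 = 6.263e13 Hz (from energy = 259 meV, via f = E/h).
Ratio = 1.041e20 / 6.263e13 = 1.66e6.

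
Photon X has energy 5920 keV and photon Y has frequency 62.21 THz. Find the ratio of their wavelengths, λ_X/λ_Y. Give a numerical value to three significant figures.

λ_X = 2.094 × 10^-13 m (from energy = 5920 keV, via λ = hc/E).
λ_Y = 4.819 × 10^-6 m (from frequency = 62.21 THz, via λ = c/f).
Ratio = 2.094 × 10^-13 / 4.819 × 10^-6 = 4.35 × 10^-8.

4.35 × 10^-8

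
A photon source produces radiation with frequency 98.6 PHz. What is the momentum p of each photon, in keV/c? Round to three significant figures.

0.408 keV/c

Take h = 6.62607015·10^-34 J·s, c = 2.99792458·10^8 m/s, 1 eV = 1.602176634·10^-19 J.
First convert: f = 98.6 PHz = 9.86·10^16 Hz.
The photon relation is p = hf/c, giving p = 2.179·10^-25 kg·m/s.
Converting to keV/c: p = 0.4078 keV/c ≈ 0.408 keV/c.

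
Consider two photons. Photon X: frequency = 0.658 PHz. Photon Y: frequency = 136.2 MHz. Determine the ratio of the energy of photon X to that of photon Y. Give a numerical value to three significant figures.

4.83e6

E_X = 4.360e-19 J (from frequency = 0.658 PHz, via E = hf).
E_Y = 9.025e-26 J (from frequency = 136.2 MHz, via E = hf).
Ratio = 4.360e-19 / 9.025e-26 = 4.83e6.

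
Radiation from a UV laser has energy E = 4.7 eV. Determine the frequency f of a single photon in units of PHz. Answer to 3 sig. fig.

1.14 PHz

First convert: E = 4.7 eV = 7.5302e-19 J.
For a photon f = E/h, so f = 1.136e15 Hz.
Converting to PHz: f = 1.136 PHz ≈ 1.14 PHz.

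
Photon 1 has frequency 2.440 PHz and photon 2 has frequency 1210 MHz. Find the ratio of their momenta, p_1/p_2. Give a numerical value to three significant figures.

2.02e6

p_1 = 5.393e-27 kg·m/s (from frequency = 2.440 PHz, via p = hf/c).
p_2 = 2.674e-33 kg·m/s (from frequency = 1210 MHz, via p = hf/c).
Ratio = 5.393e-27 / 2.674e-33 = 2.02e6.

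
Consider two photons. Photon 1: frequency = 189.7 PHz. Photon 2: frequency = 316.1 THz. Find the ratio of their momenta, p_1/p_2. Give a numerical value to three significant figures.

600

p_1 = 4.193 × 10^-25 kg·m/s (from frequency = 189.7 PHz, via p = hf/c).
p_2 = 6.987 × 10^-28 kg·m/s (from frequency = 316.1 THz, via p = hf/c).
Ratio = 4.193 × 10^-25 / 6.987 × 10^-28 = 600.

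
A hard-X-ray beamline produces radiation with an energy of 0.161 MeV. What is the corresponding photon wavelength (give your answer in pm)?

Use h = 6.62607015·10^-34 J·s, c = 2.99792458·10^8 m/s, 1 eV = 1.602176634·10^-19 J.
First convert: E = 0.161 MeV = 2.5795·10^-14 J.
For a photon λ = hc/E, so λ = 7.701·10^-12 m.
Converting to pm: λ = 7.701 pm ≈ 7.70 pm.

7.70 pm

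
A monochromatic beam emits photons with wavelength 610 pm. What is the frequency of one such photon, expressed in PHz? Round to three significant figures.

Use c = 2.99792458e8 m/s.
Convert to SI: λ = 610 pm = 6.10e-10 m.
Since f = c/λ for a photon, f = 4.915e17 Hz.
Converting to PHz: f = 491.5 PHz ≈ 491 PHz.

491 PHz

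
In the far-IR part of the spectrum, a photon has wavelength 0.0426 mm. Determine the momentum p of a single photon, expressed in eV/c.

First convert: λ = 0.0426 mm = 4.26 × 10^-5 m.
The photon relation is p = h/λ, giving p = 1.555 × 10^-29 kg·m/s.
Converting to eV/c: p = 0.02910 eV/c ≈ 0.0291 eV/c.

0.0291 eV/c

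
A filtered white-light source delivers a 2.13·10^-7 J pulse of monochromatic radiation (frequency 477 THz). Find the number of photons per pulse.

Per-photon energy: E = 3.161·10^-19 J (from frequency = 477 THz).
N = E_total / E_photon = 2.13·10^-7 J / 3.161·10^-19 J = 6.74·10^11.

6.74·10^11 photons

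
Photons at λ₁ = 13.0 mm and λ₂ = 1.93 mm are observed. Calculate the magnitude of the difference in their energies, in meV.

Using E = hc/λ: E₁ = 1.528 × 10^-23 J, E₂ = 1.029 × 10^-22 J.
|ΔE| = |1.528 × 10^-23 − 1.029 × 10^-22| = 8.76 × 10^-23 J = 0.547 meV.

0.547 meV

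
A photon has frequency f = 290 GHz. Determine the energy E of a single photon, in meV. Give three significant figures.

1.20 meV

Convert to SI: f = 290 GHz = 2.9e11 Hz.
Since E = hf for a photon, E = 1.922e-22 J.
Converting to meV: E = 1.199 meV ≈ 1.20 meV.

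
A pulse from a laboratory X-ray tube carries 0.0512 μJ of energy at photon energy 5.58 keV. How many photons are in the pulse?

Per-photon energy: E = 8.940e-16 J (from energy = 5.58 keV).
N = E_total / E_photon = 5.12e-8 J / 8.940e-16 J = 5.73e7.

5.73e7 photons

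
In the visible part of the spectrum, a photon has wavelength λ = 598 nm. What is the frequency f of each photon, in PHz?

Convert to SI: λ = 598 nm = 5.98e-7 m.
Since f = c/λ for a photon, f = 5.013e14 Hz.
Converting to PHz: f = 0.5013 PHz ≈ 0.501 PHz.

0.501 PHz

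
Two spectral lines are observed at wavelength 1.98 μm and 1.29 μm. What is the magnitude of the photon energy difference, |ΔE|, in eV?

0.335 eV

Using E = hc/λ: E₁ = 1.003e-19 J, E₂ = 1.540e-19 J.
|ΔE| = |1.003e-19 − 1.540e-19| = 5.37e-20 J = 0.335 eV.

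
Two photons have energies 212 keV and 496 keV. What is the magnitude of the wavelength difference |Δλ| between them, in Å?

0.0335 Å

Using λ = hc/E: λ₁ = 5.848 × 10^-12 m, λ₂ = 2.500 × 10^-12 m.
|Δλ| = |5.848 × 10^-12 − 2.500 × 10^-12| = 3.35 × 10^-12 m = 0.0335 Å.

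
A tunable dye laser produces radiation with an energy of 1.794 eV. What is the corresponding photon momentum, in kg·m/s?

Convert to SI: E = 1.794 eV = 2.8743e-19 J.
The photon relation is p = E/c, giving p = 9.588e-28 kg·m/s.
So p ≈ 9.59e-28 kg·m/s.

9.59e-28 kg·m/s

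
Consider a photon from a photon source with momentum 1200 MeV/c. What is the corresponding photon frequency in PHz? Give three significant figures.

2.90e8 PHz

First convert: p = 1200 MeV/c = 6.4131e-19 kg·m/s.
The photon relation is f = pc/h, giving f = 2.902e23 Hz.
Converting to PHz: f = 2.902e8 PHz ≈ 2.90e8 PHz.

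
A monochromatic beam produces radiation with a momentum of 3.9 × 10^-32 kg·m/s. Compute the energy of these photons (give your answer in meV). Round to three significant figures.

0.0730 meV

For a photon E = pc, so E = 1.169 × 10^-23 J.
Converting to meV: E = 0.07298 meV ≈ 0.0730 meV.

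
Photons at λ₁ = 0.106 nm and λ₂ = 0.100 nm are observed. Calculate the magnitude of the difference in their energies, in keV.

0.702 keV

Using E = hc/λ: E₁ = 1.874 × 10^-15 J, E₂ = 1.986 × 10^-15 J.
|ΔE| = |1.874 × 10^-15 − 1.986 × 10^-15| = 1.12 × 10^-16 J = 0.702 keV.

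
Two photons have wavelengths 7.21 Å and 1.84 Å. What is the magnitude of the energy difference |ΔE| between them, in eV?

Using E = hc/λ: E₁ = 2.755 × 10^-16 J, E₂ = 1.080 × 10^-15 J.
|ΔE| = |2.755 × 10^-16 − 1.080 × 10^-15| = 8.04 × 10^-16 J = 5020 eV.

5020 eV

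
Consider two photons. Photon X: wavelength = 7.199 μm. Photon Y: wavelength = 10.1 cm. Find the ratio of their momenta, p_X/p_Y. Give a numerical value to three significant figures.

p_X = 9.204 × 10^-29 kg·m/s (from wavelength = 7.199 μm, via p = h/λ).
p_Y = 6.560 × 10^-33 kg·m/s (from wavelength = 10.1 cm, via p = h/λ).
Ratio = 9.204 × 10^-29 / 6.560 × 10^-33 = 1.40 × 10^4.

1.40 × 10^4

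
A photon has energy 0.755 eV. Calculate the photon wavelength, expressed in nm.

1640 nm

In SI units: E = 0.755 eV = 1.2096e-19 J.
The photon relation is λ = hc/E, giving λ = 1.642e-6 m.
Converting to nm: λ = 1642 nm ≈ 1640 nm.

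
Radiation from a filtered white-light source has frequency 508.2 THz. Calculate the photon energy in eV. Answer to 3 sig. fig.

2.10 eV

(h = 6.62607015 × 10^-34 J·s, 1 eV = 1.602176634 × 10^-19 J.)
In SI units: f = 508.2 THz = 5.082 × 10^14 Hz.
Apply E = hf: E = 3.367 × 10^-19 J.
Converting to eV: E = 2.102 eV ≈ 2.10 eV.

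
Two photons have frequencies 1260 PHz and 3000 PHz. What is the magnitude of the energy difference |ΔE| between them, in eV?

Using E = hf: E₁ = 8.349e-16 J, E₂ = 1.988e-15 J.
|ΔE| = |8.349e-16 − 1.988e-15| = 1.15e-15 J = 7200 eV.

7200 eV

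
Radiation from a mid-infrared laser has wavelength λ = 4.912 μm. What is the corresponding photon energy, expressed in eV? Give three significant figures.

Take h = 6.62607015·10^-34 J·s, c = 2.99792458·10^8 m/s, 1 eV = 1.602176634·10^-19 J.
In SI units: λ = 4.912 μm = 4.912·10^-6 m.
The photon relation is E = hc/λ, giving E = 4.044·10^-20 J.
Converting to eV: E = 0.2524 eV ≈ 0.252 eV.

0.252 eV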